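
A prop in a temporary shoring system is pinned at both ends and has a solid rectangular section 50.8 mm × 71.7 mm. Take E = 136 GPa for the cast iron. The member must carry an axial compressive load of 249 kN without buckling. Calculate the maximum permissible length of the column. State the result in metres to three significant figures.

L_max ≈ 2.05 m

Buckling occurs about the weak axis: I_min = h·b³/12 with b = 50.8 mm (the shorter side).
I_min = 71.7×50.8³/12 = 7.833×10^5 mm⁴
I = 7.833×10^-7 m⁴
At the buckling limit P_cr = P = 2.490×10^5 N
From P_cr = π²EI/(K·L)²:  L = (1/K)·√(π²EI/P_cr) = (1/1)·√(π²×1.36×10^11×7.833×10^-7/2.490×10^5)
L = 2.05 m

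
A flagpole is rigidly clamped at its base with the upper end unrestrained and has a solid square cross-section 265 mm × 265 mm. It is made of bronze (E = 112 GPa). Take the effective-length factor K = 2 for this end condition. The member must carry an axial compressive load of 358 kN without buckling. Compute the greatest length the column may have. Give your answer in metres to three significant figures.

I = a⁴/12 = 265⁴/12 = 4.110×10^8 mm⁴
I = 4.110×10^-4 m⁴
At the buckling limit P_cr = P = 3.580×10^5 N
From P_cr = π²EI/(K·L)²:  L = (1/K)·√(π²EI/P_cr) = (1/2)·√(π²×1.12×10^11×4.110×10^-4/3.580×10^5)
L = 17.8 m

L_max ≈ 17.8 m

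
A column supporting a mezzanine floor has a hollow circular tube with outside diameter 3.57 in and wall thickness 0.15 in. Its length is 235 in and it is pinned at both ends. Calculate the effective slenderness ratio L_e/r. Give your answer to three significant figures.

Inner diameter d_i = 3.57 − 2×0.15 = 3.270 in
I = π(d_o⁴ − d_i⁴)/64 = π(3.57⁴ − 3.270⁴)/64 = 2.361 in⁴
A = 1.612 in²;  r_min = √(I/A) = √(2.361/1.612) = 1.210 in
L_e = K·L = 1 × 235 = 235.0 in
λ = L_e / r_min = 235.00 / 1.210 = 194

λ ≈ 194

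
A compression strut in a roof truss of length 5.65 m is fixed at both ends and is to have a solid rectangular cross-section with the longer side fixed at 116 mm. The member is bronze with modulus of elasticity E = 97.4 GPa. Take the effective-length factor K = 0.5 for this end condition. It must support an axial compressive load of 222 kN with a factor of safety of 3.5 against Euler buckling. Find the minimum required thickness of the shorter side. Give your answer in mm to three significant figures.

b ≈ 87.4 mm

Required P_cr = n·P = 3.5 × 222 = 777.0 kN
L_e = K·L = 0.5 × 5.65 = 2.825 m
Required I = P_cr·L_e²/(π²E) = 7.770×10^5 × 2.825² / (π² × 9.74×10^10) = 6.451×10^-6 m⁴
I_req = 6.451×10^6 mm⁴
Rectangle, weak axis: I_min = h·b³/12 with h = 116 mm fixed  ⇒  b = (12I/h)^(1/3) = 87.4 mm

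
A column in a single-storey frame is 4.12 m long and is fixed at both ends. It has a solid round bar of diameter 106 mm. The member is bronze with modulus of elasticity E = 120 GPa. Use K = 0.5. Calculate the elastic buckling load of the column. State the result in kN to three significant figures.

I = πd⁴/64 = π×106⁴/64 = 6.197×10^6 mm⁴
I = 6.197×10^6 mm⁴ = 6.197×10^-6 m⁴
Effective length L_e = K·L = 0.5 × 4.12 = 2.060 m
P_cr = π²EI / L_e² = π² × 120×10⁹ × 6.197×10^-6 / 2.060² = 1.730×10^6 N

P_cr ≈ 1730 kN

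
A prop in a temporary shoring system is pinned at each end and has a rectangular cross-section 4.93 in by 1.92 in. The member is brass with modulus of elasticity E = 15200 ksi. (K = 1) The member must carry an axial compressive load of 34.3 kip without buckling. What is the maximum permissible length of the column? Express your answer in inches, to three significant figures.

Buckling occurs about the weak axis: I_min = h·b³/12 with b = 1.92 in (the shorter side).
I_min = 4.93×1.92³/12 = 2.908 in⁴
At the buckling limit P_cr = P = 3.430×10^4 lb
From P_cr = π²EI/(K·L)²:  L = (1/K)·√(π²EI/P_cr) = (1/1)·√(π²×1.52×10^7×2.908/3.430×10^4)
L = 113 in

L_max ≈ 113 in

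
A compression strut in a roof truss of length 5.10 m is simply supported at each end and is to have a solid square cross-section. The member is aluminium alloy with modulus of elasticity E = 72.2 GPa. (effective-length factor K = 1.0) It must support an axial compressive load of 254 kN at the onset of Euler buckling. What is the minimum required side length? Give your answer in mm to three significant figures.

a ≈ 103 mm

L_e = K·L = 1 × 5.10 = 5.100 m
Required I = P_cr·L_e²/(π²E) = 2.540×10^5 × 5.100² / (π² × 7.22×10^10) = 9.271×10^-6 m⁴
I_req = 9.271×10^6 mm⁴
Solid square: I = a⁴/12  ⇒  a = (12I)^(1/4) = (12×9.271×10^6)^(1/4) = 103 mm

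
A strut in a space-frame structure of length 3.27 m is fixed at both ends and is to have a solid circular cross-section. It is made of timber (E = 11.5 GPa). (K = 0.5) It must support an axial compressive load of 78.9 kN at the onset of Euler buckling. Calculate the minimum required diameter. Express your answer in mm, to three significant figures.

d ≈ 78.4 mm

L_e = K·L = 0.5 × 3.27 = 1.635 m
Required I = P_cr·L_e²/(π²E) = 7.890×10^4 × 1.635² / (π² × 1.15×10^10) = 1.858×10^-6 m⁴
I_req = 1.858×10^6 mm⁴
Solid circle: I = πd⁴/64  ⇒  d = (64I/π)^(1/4) = (64×1.858×10^6/π)^(1/4) = 78.4 mm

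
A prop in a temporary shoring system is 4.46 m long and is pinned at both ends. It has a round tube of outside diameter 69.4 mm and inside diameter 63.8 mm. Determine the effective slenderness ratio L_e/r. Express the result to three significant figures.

λ ≈ 189

d_o = 69.4 mm, d_i = 63.8 mm
I = π(d_o⁴ − d_i⁴)/64 = π(69.4⁴ − 63.80⁴)/64 = 3.254×10^5 mm⁴
A = 585.8 mm²;  r_min = √(I/A) = √(3.254×10^5/585.8) = 23.57 mm
L_e = K·L = 1 × 4.46 m = 4.460 m = 4460.0 mm
λ = L_e / r_min = 4460.0 / 23.57 = 189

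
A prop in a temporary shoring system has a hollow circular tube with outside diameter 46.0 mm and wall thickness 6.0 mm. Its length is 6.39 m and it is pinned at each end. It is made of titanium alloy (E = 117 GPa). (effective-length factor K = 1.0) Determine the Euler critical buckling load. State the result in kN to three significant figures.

P_cr ≈ 4.36 kN

Inner diameter d_i = 46.0 − 2×6.0 = 34.00 mm
I = π(d_o⁴ − d_i⁴)/64 = π(46.0⁴ − 34.00⁴)/64 = 1.542×10^5 mm⁴
I = 1.542×10^5 mm⁴ = 1.542×10^-7 m⁴
Effective length L_e = K·L = 1 × 6.39 = 6.390 m
P_cr = π²EI / L_e² = π² × 117×10⁹ × 1.542×10^-7 / 6.390² = 4.361×10^3 N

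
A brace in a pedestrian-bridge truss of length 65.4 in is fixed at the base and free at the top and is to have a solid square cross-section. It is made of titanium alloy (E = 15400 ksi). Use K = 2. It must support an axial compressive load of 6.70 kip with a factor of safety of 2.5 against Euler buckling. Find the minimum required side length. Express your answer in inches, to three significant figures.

Required P_cr = n·P = 2.5 × 6.70 = 16.75 kip
L_e = K·L = 2 × 65.4 = 130.8 in
Required I = P_cr·L_e²/(π²E) = 1.675×10^4 × 130.8² / (π² × 1.54×10^7) = 1.885 in⁴
Solid square: I = a⁴/12  ⇒  a = (12I)^(1/4) = (12×1.885)^(1/4) = 2.18 in

a ≈ 2.18 in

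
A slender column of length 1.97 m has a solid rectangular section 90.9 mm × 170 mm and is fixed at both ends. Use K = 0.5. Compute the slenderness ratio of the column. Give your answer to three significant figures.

λ ≈ 37.5

Buckling occurs about the weak axis: I_min = h·b³/12 with b = 90.9 mm (the shorter side).
I_min = 170×90.9³/12 = 1.064×10^7 mm⁴
A = 1.545×10^4 mm²;  r_min = √(I/A) = √(1.064×10^7/1.545×10^4) = 26.24 mm
L_e = K·L = 0.5 × 1.97 m = 0.9850 m = 985.00 mm
λ = L_e / r_min = 985.00 / 26.24 = 37.5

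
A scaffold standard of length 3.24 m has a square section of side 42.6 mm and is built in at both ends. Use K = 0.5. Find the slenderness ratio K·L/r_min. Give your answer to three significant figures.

λ ≈ 132

For a square r = a/√12 = 42.6/√12 = 12.30 mm
L_e = K·L = 0.5 × 3.24 m = 1.620 m = 1620.0 mm
λ = L_e / r_min = 1620.0 / 12.30 = 132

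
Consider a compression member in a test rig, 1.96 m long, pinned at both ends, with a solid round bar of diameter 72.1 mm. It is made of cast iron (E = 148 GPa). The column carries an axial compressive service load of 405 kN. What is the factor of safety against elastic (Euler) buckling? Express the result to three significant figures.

n ≈ 1.25

I = πd⁴/64 = π×72.1⁴/64 = 1.327×10^6 mm⁴
I = 1.327×10^6 mm⁴ = 1.327×10^-6 m⁴
Effective length L_e = K·L = 1 × 1.96 = 1.960 m
P_cr = π²EI / L_e² = π² × 148×10⁹ × 1.327×10^-6 / 1.960² = 5.044×10^5 N
Factor of safety n = P_cr / P = 504.38 / 405 = 1.25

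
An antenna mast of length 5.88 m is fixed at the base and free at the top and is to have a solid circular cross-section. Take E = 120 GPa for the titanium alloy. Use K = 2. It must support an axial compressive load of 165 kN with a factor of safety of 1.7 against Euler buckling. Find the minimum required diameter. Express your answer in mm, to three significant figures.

d ≈ 161 mm

Required P_cr = n·P = 1.7 × 165 = 280.5 kN
L_e = K·L = 2 × 5.88 = 11.76 m
Required I = P_cr·L_e²/(π²E) = 2.805×10^5 × 11.76² / (π² × 1.20×10^11) = 3.275×10^-5 m⁴
I_req = 3.275×10^7 mm⁴
Solid circle: I = πd⁴/64  ⇒  d = (64I/π)^(1/4) = (64×3.275×10^7/π)^(1/4) = 161 mm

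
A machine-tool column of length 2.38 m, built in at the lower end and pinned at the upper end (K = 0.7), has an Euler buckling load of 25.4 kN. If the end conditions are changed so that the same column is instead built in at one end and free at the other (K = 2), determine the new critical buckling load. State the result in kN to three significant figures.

P_cr ∝ 1/K², so P_cr,new = P_cr,old × (K_old/K_new)² = 25.4 × (0.7/2)²
= 25.4 × 0.1225 = 3.11 kN

P_cr ≈ 3.11 kN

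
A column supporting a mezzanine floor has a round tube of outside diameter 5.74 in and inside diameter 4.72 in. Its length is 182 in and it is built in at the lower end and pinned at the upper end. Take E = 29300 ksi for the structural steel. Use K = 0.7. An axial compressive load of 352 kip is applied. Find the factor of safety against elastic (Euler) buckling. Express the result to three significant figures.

d_o = 5.74 in, d_i = 4.72 in
I = π(d_o⁴ − d_i⁴)/64 = π(5.74⁴ − 4.720⁴)/64 = 28.92 in⁴
Effective length L_e = K·L = 0.7 × 182 = 127.4 in
P_cr = π²EI / L_e² = π² × 29300×10³ × 28.92 / 127.4² = 5.153×10^5 lb
Factor of safety n = P_cr / P = 515.32 / 352 = 1.46

n ≈ 1.46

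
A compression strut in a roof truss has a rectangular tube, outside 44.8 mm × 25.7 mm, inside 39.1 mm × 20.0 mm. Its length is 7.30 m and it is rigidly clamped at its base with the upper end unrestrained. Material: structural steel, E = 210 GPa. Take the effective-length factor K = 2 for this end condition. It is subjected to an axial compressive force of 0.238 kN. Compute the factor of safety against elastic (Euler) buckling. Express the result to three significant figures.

Weak-axis I_min = (h_o·b_o³ − h_i·b_i³)/12 with b_o = 25.7, b_i = 20.00 mm (shorter outer/inner sides).
I_min = (44.8×25.7³ − 39.10×20.00³)/12 = 3.731×10^4 mm⁴
I = 3.731×10^4 mm⁴ = 3.731×10^-8 m⁴
Effective length L_e = K·L = 2 × 7.30 = 14.60 m
P_cr = π²EI / L_e² = π² × 210×10⁹ × 3.731×10^-8 / 14.60² = 362.7 N
Factor of safety n = P_cr / P = 0.36273 / 0.238 = 1.52

n ≈ 1.52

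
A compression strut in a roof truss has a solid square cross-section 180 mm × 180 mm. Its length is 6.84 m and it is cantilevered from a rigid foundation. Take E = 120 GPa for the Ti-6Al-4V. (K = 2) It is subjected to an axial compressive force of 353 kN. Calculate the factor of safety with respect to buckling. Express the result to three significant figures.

n ≈ 1.57

I = a⁴/12 = 180⁴/12 = 8.748×10^7 mm⁴
I = 8.748×10^7 mm⁴ = 8.748×10^-5 m⁴
Effective length L_e = K·L = 2 × 6.84 = 13.68 m
P_cr = π²EI / L_e² = π² × 120×10⁹ × 8.748×10^-5 / 13.68² = 5.536×10^5 N
Factor of safety n = P_cr / P = 553.63 / 353 = 1.57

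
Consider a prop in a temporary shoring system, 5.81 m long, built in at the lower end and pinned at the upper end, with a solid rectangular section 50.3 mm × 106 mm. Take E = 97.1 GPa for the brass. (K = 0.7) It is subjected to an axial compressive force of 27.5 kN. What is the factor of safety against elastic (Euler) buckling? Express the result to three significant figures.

n ≈ 2.37

Buckling occurs about the weak axis: I_min = h·b³/12 with b = 50.3 mm (the shorter side).
I_min = 106×50.3³/12 = 1.124×10^6 mm⁴
I = 1.124×10^6 mm⁴ = 1.124×10^-6 m⁴
Effective length L_e = K·L = 0.7 × 5.81 = 4.067 m
P_cr = π²EI / L_e² = π² × 97.1×10⁹ × 1.124×10^-6 / 4.067² = 6.513×10^4 N
Factor of safety n = P_cr / P = 65.133 / 27.5 = 2.37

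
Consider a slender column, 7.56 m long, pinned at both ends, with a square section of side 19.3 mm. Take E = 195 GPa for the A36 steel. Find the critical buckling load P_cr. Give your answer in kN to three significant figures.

I = a⁴/12 = 19.3⁴/12 = 1.156×10^4 mm⁴
I = 1.156×10^4 mm⁴ = 1.156×10^-8 m⁴
Effective length L_e = K·L = 1 × 7.56 = 7.560 m
P_cr = π²EI / L_e² = π² × 195×10⁹ × 1.156×10^-8 / 7.560² = 389.3 N

P_cr ≈ 0.389 kN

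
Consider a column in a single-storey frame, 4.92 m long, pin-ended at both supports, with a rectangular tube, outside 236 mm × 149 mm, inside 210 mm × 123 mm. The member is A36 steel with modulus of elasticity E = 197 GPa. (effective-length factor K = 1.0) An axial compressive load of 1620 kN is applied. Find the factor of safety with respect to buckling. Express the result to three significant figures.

n ≈ 1.61

Weak-axis I_min = (h_o·b_o³ − h_i·b_i³)/12 with b_o = 149, b_i = 123.0 mm (shorter outer/inner sides).
I_min = (236×149³ − 210.0×123.0³)/12 = 3.249×10^7 mm⁴
I = 3.249×10^7 mm⁴ = 3.249×10^-5 m⁴
Effective length L_e = K·L = 1 × 4.92 = 4.920 m
P_cr = π²EI / L_e² = π² × 197×10⁹ × 3.249×10^-5 / 4.920² = 2.610×10^6 N
Factor of safety n = P_cr / P = 2609.8 / 1620 = 1.61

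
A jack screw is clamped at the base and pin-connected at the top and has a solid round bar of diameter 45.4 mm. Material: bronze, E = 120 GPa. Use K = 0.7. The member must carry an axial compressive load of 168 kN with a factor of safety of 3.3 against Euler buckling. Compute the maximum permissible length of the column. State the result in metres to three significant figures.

I = πd⁴/64 = π×45.4⁴/64 = 2.085×10^5 mm⁴
I = 2.085×10^-7 m⁴
Required critical load P_cr = n·P = 3.3 × 168 = 554.4 kN = 5.544×10^5 N
From P_cr = π²EI/(K·L)²:  L = (1/K)·√(π²EI/P_cr) = (1/0.7)·√(π²×1.20×10^11×2.085×10^-7/5.544×10^5)
L = 0.954 m

L_max ≈ 0.954 m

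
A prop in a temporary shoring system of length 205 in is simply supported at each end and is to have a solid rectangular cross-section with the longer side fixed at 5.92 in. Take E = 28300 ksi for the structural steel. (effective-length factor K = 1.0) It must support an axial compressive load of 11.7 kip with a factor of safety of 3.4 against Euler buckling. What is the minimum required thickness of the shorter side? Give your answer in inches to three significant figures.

b ≈ 2.30 in

Required P_cr = n·P = 3.4 × 11.7 = 39.78 kip
L_e = K·L = 1 × 205 = 205.0 in
Required I = P_cr·L_e²/(π²E) = 3.978×10^4 × 205.0² / (π² × 2.83×10^7) = 5.985 in⁴
Rectangle, weak axis: I_min = h·b³/12 with h = 5.92 in fixed  ⇒  b = (12I/h)^(1/3) = 2.30 in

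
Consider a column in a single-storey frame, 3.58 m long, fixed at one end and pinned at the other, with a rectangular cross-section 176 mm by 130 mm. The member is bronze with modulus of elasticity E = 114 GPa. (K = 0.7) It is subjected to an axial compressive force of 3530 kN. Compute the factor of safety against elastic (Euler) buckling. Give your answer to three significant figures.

Buckling occurs about the weak axis: I_min = h·b³/12 with b = 130 mm (the shorter side).
I_min = 176×130³/12 = 3.222×10^7 mm⁴
I = 3.222×10^7 mm⁴ = 3.222×10^-5 m⁴
Effective length L_e = K·L = 0.7 × 3.58 = 2.506 m
P_cr = π²EI / L_e² = π² × 114×10⁹ × 3.222×10^-5 / 2.506² = 5.773×10^6 N
Factor of safety n = P_cr / P = 5773.0 / 3530 = 1.64

n ≈ 1.64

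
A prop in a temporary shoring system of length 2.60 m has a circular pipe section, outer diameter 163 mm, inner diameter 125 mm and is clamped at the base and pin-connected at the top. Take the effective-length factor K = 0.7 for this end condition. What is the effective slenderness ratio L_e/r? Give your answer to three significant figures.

d_o = 163 mm, d_i = 125 mm
I = π(d_o⁴ − d_i⁴)/64 = π(163⁴ − 125.0⁴)/64 = 2.267×10^7 mm⁴
A = 8.595×10^3 mm²;  r_min = √(I/A) = √(2.267×10^7/8.595×10^3) = 51.35 mm
L_e = K·L = 0.7 × 2.60 m = 1.820 m = 1820.0 mm
λ = L_e / r_min = 1820.0 / 51.35 = 35.4

λ ≈ 35.4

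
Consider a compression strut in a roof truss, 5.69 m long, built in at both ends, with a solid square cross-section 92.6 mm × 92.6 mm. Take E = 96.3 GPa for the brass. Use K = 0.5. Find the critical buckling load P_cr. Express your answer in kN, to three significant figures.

P_cr ≈ 719 kN

I = a⁴/12 = 92.6⁴/12 = 6.127×10^6 mm⁴
I = 6.127×10^6 mm⁴ = 6.127×10^-6 m⁴
Effective length L_e = K·L = 0.5 × 5.69 = 2.845 m
P_cr = π²EI / L_e² = π² × 96.3×10⁹ × 6.127×10^-6 / 2.845² = 7.195×10^5 N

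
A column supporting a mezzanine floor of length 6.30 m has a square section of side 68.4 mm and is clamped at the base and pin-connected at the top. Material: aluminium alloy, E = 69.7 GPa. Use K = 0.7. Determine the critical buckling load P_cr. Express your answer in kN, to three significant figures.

I = a⁴/12 = 68.4⁴/12 = 1.824×10^6 mm⁴
I = 1.824×10^6 mm⁴ = 1.824×10^-6 m⁴
Effective length L_e = K·L = 0.7 × 6.30 = 4.410 m
P_cr = π²EI / L_e² = π² × 69.7×10⁹ × 1.824×10^-6 / 4.410² = 6.452×10^4 N

P_cr ≈ 64.5 kN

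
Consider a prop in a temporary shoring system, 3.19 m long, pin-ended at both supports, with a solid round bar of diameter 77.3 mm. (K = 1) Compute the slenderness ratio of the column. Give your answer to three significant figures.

λ ≈ 165

For a solid circle r = d/4 = 77.3/4 = 19.32 mm
L_e = K·L = 1 × 3.19 m = 3.190 m = 3190.0 mm
λ = L_e / r_min = 3190.0 / 19.32 = 165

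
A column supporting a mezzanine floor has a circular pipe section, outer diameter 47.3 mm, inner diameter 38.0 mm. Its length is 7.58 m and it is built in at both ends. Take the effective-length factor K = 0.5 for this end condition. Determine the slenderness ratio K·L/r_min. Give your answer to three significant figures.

λ ≈ 250

d_o = 47.3 mm, d_i = 38.0 mm
I = π(d_o⁴ − d_i⁴)/64 = π(47.3⁴ − 38.00⁴)/64 = 1.434×10^5 mm⁴
A = 623.0 mm²;  r_min = √(I/A) = √(1.434×10^5/623.0) = 15.17 mm
L_e = K·L = 0.5 × 7.58 m = 3.790 m = 3790.0 mm
λ = L_e / r_min = 3790.0 / 15.17 = 250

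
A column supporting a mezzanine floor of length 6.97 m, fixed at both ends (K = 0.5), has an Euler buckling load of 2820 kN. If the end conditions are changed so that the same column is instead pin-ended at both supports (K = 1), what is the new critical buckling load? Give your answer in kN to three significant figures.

P_cr ≈ 705 kN

P_cr ∝ 1/K², so P_cr,new = P_cr,old × (K_old/K_new)² = 2820 × (0.5/1)²
= 2820 × 0.2500 = 705 kN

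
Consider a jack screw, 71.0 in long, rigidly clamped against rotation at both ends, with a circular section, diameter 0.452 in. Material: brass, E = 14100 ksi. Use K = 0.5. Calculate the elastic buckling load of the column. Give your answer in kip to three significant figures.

I = πd⁴/64 = π×0.452⁴/64 = 2.049×10^-3 in⁴
Effective length L_e = K·L = 0.5 × 71.0 = 35.50 in
P_cr = π²EI / L_e² = π² × 14100×10³ × 2.049×10^-3 / 35.50² = 226.2 lb

P_cr ≈ 0.226 kip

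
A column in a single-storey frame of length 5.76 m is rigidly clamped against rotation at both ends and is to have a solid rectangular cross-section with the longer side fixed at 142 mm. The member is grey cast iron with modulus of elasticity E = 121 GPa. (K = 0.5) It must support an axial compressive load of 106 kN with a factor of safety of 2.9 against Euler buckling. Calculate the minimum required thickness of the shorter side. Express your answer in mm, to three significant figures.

Required P_cr = n·P = 2.9 × 106 = 307.4 kN
L_e = K·L = 0.5 × 5.76 = 2.880 m
Required I = P_cr·L_e²/(π²E) = 3.074×10^5 × 2.880² / (π² × 1.21×10^11) = 2.135×10^-6 m⁴
I_req = 2.135×10^6 mm⁴
Rectangle, weak axis: I_min = h·b³/12 with h = 142 mm fixed  ⇒  b = (12I/h)^(1/3) = 56.5 mm

b ≈ 56.5 mm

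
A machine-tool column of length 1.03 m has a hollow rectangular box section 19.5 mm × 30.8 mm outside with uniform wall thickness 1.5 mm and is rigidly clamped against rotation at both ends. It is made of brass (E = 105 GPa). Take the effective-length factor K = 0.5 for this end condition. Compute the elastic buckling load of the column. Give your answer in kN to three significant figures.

P_cr ≈ 33.7 kN

Inner dimensions: h_i = 30.8 − 2×1.5 = 27.80 mm, b_i = 19.5 − 2×1.5 = 16.50 mm
Weak-axis I_min = (h_o·b_o³ − h_i·b_i³)/12 with b_o = 19.5, b_i = 16.50 mm (shorter outer/inner sides).
I_min = (30.8×19.5³ − 27.80×16.50³)/12 = 8.625×10^3 mm⁴
I = 8.625×10^3 mm⁴ = 8.625×10^-9 m⁴
Effective length L_e = K·L = 0.5 × 1.03 = 0.5150 m
P_cr = π²EI / L_e² = π² × 105×10⁹ × 8.625×10^-9 / 0.5150² = 3.370×10^4 N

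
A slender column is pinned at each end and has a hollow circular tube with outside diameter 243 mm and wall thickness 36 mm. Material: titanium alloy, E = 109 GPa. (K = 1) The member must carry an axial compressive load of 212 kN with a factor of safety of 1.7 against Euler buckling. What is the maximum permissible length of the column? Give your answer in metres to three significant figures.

L_max ≈ 19.6 m

Inner diameter d_i = 243 − 2×36 = 171.0 mm
I = π(d_o⁴ − d_i⁴)/64 = π(243⁴ − 171.0⁴)/64 = 1.292×10^8 mm⁴
I = 1.292×10^-4 m⁴
Required critical load P_cr = n·P = 1.7 × 212 = 360.4 kN = 3.604×10^5 N
From P_cr = π²EI/(K·L)²:  L = (1/K)·√(π²EI/P_cr) = (1/1)·√(π²×1.09×10^11×1.292×10^-4/3.604×10^5)
L = 19.6 m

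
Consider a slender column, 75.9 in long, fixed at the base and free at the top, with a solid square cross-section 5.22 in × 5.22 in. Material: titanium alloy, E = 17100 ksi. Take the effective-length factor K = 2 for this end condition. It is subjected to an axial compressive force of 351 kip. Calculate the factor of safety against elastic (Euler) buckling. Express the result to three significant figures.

n ≈ 1.29

I = a⁴/12 = 5.22⁴/12 = 61.87 in⁴
Effective length L_e = K·L = 2 × 75.9 = 151.8 in
P_cr = π²EI / L_e² = π² × 17100×10³ × 61.87 / 151.8² = 4.532×10^5 lb
Factor of safety n = P_cr / P = 453.16 / 351 = 1.29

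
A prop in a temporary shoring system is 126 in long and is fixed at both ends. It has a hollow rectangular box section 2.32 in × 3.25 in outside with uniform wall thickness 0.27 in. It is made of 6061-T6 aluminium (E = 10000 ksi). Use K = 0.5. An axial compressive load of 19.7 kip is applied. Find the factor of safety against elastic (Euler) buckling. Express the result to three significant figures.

Inner dimensions: h_i = 3.25 − 2×0.27 = 2.710 in, b_i = 2.32 − 2×0.27 = 1.780 in
Weak-axis I_min = (h_o·b_o³ − h_i·b_i³)/12 with b_o = 2.32, b_i = 1.780 in (shorter outer/inner sides).
I_min = (3.25×2.32³ − 2.710×1.780³)/12 = 2.108 in⁴
Effective length L_e = K·L = 0.5 × 126 = 63.00 in
P_cr = π²EI / L_e² = π² × 10000×10³ × 2.108 / 63.00² = 5.243×10^4 lb
Factor of safety n = P_cr / P = 52.426 / 19.7 = 2.66

n ≈ 2.66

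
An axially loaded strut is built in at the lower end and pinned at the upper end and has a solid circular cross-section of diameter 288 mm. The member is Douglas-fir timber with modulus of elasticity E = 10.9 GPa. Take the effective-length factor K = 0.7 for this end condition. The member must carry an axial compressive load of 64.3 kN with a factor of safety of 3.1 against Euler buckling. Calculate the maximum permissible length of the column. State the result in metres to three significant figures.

L_max ≈ 19.3 m

I = πd⁴/64 = π×288⁴/64 = 3.377×10^8 mm⁴
I = 3.377×10^-4 m⁴
Required critical load P_cr = n·P = 3.1 × 64.3 = 199.3 kN = 1.993×10^5 N
From P_cr = π²EI/(K·L)²:  L = (1/K)·√(π²EI/P_cr) = (1/0.7)·√(π²×1.09×10^10×3.377×10^-4/1.993×10^5)
L = 19.3 m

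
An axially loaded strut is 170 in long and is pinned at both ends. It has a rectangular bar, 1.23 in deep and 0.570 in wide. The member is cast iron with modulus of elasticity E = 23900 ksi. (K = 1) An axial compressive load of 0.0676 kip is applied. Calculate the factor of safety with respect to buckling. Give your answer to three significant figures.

n ≈ 2.29

Buckling occurs about the weak axis: I_min = h·b³/12 with b = 0.570 in (the shorter side).
I_min = 1.23×0.570³/12 = 1.898×10^-2 in⁴
Effective length L_e = K·L = 1 × 170 = 170.0 in
P_cr = π²EI / L_e² = π² × 23900×10³ × 1.898×10^-2 / 170.0² = 154.9 lb
Factor of safety n = P_cr / P = 0.15493 / 0.0676 = 2.29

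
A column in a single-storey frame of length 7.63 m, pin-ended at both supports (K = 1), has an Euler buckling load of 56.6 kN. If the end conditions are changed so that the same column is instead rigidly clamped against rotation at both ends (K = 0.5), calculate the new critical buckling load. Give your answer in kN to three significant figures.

P_cr ≈ 226 kN

P_cr ∝ 1/K², so P_cr,new = P_cr,old × (K_old/K_new)² = 56.6 × (1/0.5)²
= 56.6 × 4.000 = 226 kN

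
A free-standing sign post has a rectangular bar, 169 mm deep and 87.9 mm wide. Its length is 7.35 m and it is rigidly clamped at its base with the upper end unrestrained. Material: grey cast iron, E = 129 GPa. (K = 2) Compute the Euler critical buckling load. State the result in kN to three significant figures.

Buckling occurs about the weak axis: I_min = h·b³/12 with b = 87.9 mm (the shorter side).
I_min = 169×87.9³/12 = 9.565×10^6 mm⁴
I = 9.565×10^6 mm⁴ = 9.565×10^-6 m⁴
Effective length L_e = K·L = 2 × 7.35 = 14.70 m
P_cr = π²EI / L_e² = π² × 129×10⁹ × 9.565×10^-6 / 14.70² = 5.635×10^4 N

P_cr ≈ 56.4 kN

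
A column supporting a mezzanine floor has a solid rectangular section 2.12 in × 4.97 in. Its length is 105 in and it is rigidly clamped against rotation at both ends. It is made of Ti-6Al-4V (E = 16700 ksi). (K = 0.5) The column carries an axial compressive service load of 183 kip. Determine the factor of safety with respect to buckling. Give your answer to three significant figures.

Buckling occurs about the weak axis: I_min = h·b³/12 with b = 2.12 in (the shorter side).
I_min = 4.97×2.12³/12 = 3.946 in⁴
Effective length L_e = K·L = 0.5 × 105 = 52.50 in
P_cr = π²EI / L_e² = π² × 16700×10³ × 3.946 / 52.50² = 2.360×10^5 lb
Factor of safety n = P_cr / P = 235.98 / 183 = 1.29

n ≈ 1.29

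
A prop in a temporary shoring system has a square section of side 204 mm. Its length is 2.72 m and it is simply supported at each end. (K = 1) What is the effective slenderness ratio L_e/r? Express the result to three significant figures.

For a square r = a/√12 = 204/√12 = 58.89 mm
L_e = K·L = 1 × 2.72 m = 2.720 m = 2720.0 mm
λ = L_e / r_min = 2720.0 / 58.89 = 46.2

λ ≈ 46.2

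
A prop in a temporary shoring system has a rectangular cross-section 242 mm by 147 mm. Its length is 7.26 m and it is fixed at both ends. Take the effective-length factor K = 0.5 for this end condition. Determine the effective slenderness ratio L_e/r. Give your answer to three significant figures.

For a rectangle r_min = b/√12 = 147/√12 = 42.44 mm
L_e = K·L = 0.5 × 7.26 m = 3.630 m = 3630.0 mm
λ = L_e / r_min = 3630.0 / 42.44 = 85.5

λ ≈ 85.5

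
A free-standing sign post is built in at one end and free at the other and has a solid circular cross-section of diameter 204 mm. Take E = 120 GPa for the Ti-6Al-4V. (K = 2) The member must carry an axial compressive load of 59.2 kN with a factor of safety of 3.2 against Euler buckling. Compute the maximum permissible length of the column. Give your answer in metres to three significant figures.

L_max ≈ 11.5 m

I = πd⁴/64 = π×204⁴/64 = 8.501×10^7 mm⁴
I = 8.501×10^-5 m⁴
Required critical load P_cr = n·P = 3.2 × 59.2 = 189.4 kN = 1.894×10^5 N
From P_cr = π²EI/(K·L)²:  L = (1/K)·√(π²EI/P_cr) = (1/2)·√(π²×1.20×10^11×8.501×10^-5/1.894×10^5)
L = 11.5 m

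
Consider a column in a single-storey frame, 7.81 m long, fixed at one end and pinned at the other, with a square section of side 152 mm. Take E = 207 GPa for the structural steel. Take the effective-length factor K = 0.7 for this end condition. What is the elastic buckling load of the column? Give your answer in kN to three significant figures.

P_cr ≈ 3040 kN

I = a⁴/12 = 152⁴/12 = 4.448×10^7 mm⁴
I = 4.448×10^7 mm⁴ = 4.448×10^-5 m⁴
Effective length L_e = K·L = 0.7 × 7.81 = 5.467 m
P_cr = π²EI / L_e² = π² × 207×10⁹ × 4.448×10^-5 / 5.467² = 3.041×10^6 N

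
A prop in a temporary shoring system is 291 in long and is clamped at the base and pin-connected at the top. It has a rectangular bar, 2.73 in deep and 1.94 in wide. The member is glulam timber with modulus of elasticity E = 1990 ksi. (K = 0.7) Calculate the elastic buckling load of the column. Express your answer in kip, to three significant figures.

Buckling occurs about the weak axis: I_min = h·b³/12 with b = 1.94 in (the shorter side).
I_min = 2.73×1.94³/12 = 1.661 in⁴
Effective length L_e = K·L = 0.7 × 291 = 203.7 in
P_cr = π²EI / L_e² = π² × 1990×10³ × 1.661 / 203.7² = 786.2 lb

P_cr ≈ 0.786 kip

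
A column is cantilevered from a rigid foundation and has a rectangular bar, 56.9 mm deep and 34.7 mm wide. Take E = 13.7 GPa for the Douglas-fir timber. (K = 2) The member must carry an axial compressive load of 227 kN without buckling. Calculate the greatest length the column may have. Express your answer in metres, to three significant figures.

Buckling occurs about the weak axis: I_min = h·b³/12 with b = 34.7 mm (the shorter side).
I_min = 56.9×34.7³/12 = 1.981×10^5 mm⁴
I = 1.981×10^-7 m⁴
At the buckling limit P_cr = P = 2.270×10^5 N
From P_cr = π²EI/(K·L)²:  L = (1/K)·√(π²EI/P_cr) = (1/2)·√(π²×1.37×10^10×1.981×10^-7/2.270×10^5)
L = 0.172 m

L_max ≈ 0.172 m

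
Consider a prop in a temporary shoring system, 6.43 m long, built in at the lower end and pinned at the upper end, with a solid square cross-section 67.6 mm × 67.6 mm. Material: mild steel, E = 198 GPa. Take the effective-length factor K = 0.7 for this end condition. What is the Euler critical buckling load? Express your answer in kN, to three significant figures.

I = a⁴/12 = 67.6⁴/12 = 1.740×10^6 mm⁴
I = 1.740×10^6 mm⁴ = 1.740×10^-6 m⁴
Effective length L_e = K·L = 0.7 × 6.43 = 4.501 m
P_cr = π²EI / L_e² = π² × 198×10⁹ × 1.740×10^-6 / 4.501² = 1.679×10^5 N

P_cr ≈ 168 kN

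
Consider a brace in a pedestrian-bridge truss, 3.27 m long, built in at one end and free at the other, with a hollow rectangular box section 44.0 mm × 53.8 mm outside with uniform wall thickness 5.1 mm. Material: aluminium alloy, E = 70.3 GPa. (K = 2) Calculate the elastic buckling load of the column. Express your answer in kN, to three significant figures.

Inner dimensions: h_i = 53.8 − 2×5.1 = 43.60 mm, b_i = 44.0 − 2×5.1 = 33.80 mm
Weak-axis I_min = (h_o·b_o³ − h_i·b_i³)/12 with b_o = 44.0, b_i = 33.80 mm (shorter outer/inner sides).
I_min = (53.8×44.0³ − 43.60×33.80³)/12 = 2.416×10^5 mm⁴
I = 2.416×10^5 mm⁴ = 2.416×10^-7 m⁴
Effective length L_e = K·L = 2 × 3.27 = 6.540 m
P_cr = π²EI / L_e² = π² × 70.3×10⁹ × 2.416×10^-7 / 6.540² = 3.919×10^3 N

P_cr ≈ 3.92 kN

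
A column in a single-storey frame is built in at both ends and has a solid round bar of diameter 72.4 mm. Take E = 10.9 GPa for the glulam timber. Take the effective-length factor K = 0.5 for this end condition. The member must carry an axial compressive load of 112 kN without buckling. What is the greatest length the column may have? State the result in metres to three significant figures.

L_max ≈ 2.28 m

I = πd⁴/64 = π×72.4⁴/64 = 1.349×10^6 mm⁴
I = 1.349×10^-6 m⁴
At the buckling limit P_cr = P = 1.120×10^5 N
From P_cr = π²EI/(K·L)²:  L = (1/K)·√(π²EI/P_cr) = (1/0.5)·√(π²×1.09×10^10×1.349×10^-6/1.120×10^5)
L = 2.28 m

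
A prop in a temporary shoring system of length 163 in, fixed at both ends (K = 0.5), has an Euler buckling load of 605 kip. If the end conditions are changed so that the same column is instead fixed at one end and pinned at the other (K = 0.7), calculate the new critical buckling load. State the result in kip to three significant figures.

P_cr ≈ 309 kip

P_cr ∝ 1/K², so P_cr,new = P_cr,old × (K_old/K_new)² = 605 × (0.5/0.7)²
= 605 × 0.5102 = 309 kip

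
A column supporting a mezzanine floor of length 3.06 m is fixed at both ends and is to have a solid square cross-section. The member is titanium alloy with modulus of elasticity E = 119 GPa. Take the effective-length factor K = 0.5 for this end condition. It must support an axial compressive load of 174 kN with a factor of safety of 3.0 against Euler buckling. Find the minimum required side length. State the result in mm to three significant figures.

a ≈ 59.4 mm

Required P_cr = n·P = 3.0 × 174 = 522.0 kN
L_e = K·L = 0.5 × 3.06 = 1.530 m
Required I = P_cr·L_e²/(π²E) = 5.220×10^5 × 1.530² / (π² × 1.19×10^11) = 1.040×10^-6 m⁴
I_req = 1.040×10^6 mm⁴
Solid square: I = a⁴/12  ⇒  a = (12I)^(1/4) = (12×1.040×10^6)^(1/4) = 59.4 mm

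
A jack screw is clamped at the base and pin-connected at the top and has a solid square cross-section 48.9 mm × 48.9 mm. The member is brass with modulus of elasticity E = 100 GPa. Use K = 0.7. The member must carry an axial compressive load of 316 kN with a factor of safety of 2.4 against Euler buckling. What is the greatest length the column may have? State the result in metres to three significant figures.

I = a⁴/12 = 48.9⁴/12 = 4.765×10^5 mm⁴
I = 4.765×10^-7 m⁴
Required critical load P_cr = n·P = 2.4 × 316 = 758.4 kN = 7.584×10^5 N
From P_cr = π²EI/(K·L)²:  L = (1/K)·√(π²EI/P_cr) = (1/0.7)·√(π²×1.00×10^11×4.765×10^-7/7.584×10^5)
L = 1.12 m

L_max ≈ 1.12 m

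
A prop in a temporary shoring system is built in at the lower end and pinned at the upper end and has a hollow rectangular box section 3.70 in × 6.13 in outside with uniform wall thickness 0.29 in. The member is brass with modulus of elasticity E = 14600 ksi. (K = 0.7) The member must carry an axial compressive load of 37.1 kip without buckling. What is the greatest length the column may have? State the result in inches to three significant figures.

Inner dimensions: h_i = 6.13 − 2×0.29 = 5.550 in, b_i = 3.70 − 2×0.29 = 3.120 in
Weak-axis I_min = (h_o·b_o³ − h_i·b_i³)/12 with b_o = 3.70, b_i = 3.120 in (shorter outer/inner sides).
I_min = (6.13×3.70³ − 5.550×3.120³)/12 = 11.83 in⁴
At the buckling limit P_cr = P = 3.710×10^4 lb
From P_cr = π²EI/(K·L)²:  L = (1/K)·√(π²EI/P_cr) = (1/0.7)·√(π²×1.46×10^7×11.83/3.710×10^4)
L = 306 in

L_max ≈ 306 in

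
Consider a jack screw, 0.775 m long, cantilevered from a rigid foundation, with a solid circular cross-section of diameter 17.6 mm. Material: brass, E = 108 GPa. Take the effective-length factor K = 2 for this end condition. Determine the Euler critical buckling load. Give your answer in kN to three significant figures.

I = πd⁴/64 = π×17.6⁴/64 = 4.710×10^3 mm⁴
I = 4.710×10^3 mm⁴ = 4.710×10^-9 m⁴
Effective length L_e = K·L = 2 × 0.775 = 1.550 m
P_cr = π²EI / L_e² = π² × 108×10⁹ × 4.710×10^-9 / 1.550² = 2.090×10^3 N

P_cr ≈ 2.09 kN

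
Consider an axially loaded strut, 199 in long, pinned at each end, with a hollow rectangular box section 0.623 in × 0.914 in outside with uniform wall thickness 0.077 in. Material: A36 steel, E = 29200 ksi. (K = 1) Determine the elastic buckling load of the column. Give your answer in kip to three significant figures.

P_cr ≈ 0.0865 kip

Inner dimensions: h_i = 0.914 − 2×0.077 = 0.7600 in, b_i = 0.623 − 2×0.077 = 0.4690 in
Weak-axis I_min = (h_o·b_o³ − h_i·b_i³)/12 with b_o = 0.623, b_i = 0.4690 in (shorter outer/inner sides).
I_min = (0.914×0.623³ − 0.7600×0.4690³)/12 = 1.188×10^-2 in⁴
Effective length L_e = K·L = 1 × 199 = 199.0 in
P_cr = π²EI / L_e² = π² × 29200×10³ × 1.188×10^-2 / 199.0² = 86.48 lb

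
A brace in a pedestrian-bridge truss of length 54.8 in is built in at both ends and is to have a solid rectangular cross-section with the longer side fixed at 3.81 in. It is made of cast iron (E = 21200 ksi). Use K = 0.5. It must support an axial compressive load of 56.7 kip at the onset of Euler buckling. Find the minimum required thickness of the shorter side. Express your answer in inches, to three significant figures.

b ≈ 0.862 in

L_e = K·L = 0.5 × 54.8 = 27.40 in
Required I = P_cr·L_e²/(π²E) = 5.670×10^4 × 27.40² / (π² × 2.12×10^7) = 0.2034 in⁴
Rectangle, weak axis: I_min = h·b³/12 with h = 3.81 in fixed  ⇒  b = (12I/h)^(1/3) = 0.862 in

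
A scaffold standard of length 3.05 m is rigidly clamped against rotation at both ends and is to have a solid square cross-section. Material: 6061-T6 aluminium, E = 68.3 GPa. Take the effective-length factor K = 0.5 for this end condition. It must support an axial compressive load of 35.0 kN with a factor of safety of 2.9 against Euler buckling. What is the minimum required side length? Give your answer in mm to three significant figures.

a ≈ 45.3 mm

Required P_cr = n·P = 2.9 × 35.0 = 101.5 kN
L_e = K·L = 0.5 × 3.05 = 1.525 m
Required I = P_cr·L_e²/(π²E) = 1.015×10^5 × 1.525² / (π² × 6.83×10^10) = 3.502×10^-7 m⁴
I_req = 3.502×10^5 mm⁴
Solid square: I = a⁴/12  ⇒  a = (12I)^(1/4) = (12×3.502×10^5)^(1/4) = 45.3 mm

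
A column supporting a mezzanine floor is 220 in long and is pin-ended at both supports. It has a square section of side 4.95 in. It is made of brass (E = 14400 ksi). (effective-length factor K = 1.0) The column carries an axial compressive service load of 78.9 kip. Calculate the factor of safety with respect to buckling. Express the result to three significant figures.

I = a⁴/12 = 4.95⁴/12 = 50.03 in⁴
Effective length L_e = K·L = 1 × 220 = 220.0 in
P_cr = π²EI / L_e² = π² × 14400×10³ × 50.03 / 220.0² = 1.469×10^5 lb
Factor of safety n = P_cr / P = 146.91 / 78.9 = 1.86

n ≈ 1.86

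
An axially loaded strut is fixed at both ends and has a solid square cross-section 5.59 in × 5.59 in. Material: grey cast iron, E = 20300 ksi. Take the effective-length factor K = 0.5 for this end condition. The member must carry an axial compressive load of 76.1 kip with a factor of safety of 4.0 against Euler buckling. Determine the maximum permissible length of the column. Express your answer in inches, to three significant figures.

L_max ≈ 463 in

I = a⁴/12 = 5.59⁴/12 = 81.37 in⁴
Required critical load P_cr = n·P = 4.0 × 76.1 = 304.4 kip = 3.044×10^5 lb
From P_cr = π²EI/(K·L)²:  L = (1/K)·√(π²EI/P_cr) = (1/0.5)·√(π²×2.03×10^7×81.37/3.044×10^5)
L = 463 in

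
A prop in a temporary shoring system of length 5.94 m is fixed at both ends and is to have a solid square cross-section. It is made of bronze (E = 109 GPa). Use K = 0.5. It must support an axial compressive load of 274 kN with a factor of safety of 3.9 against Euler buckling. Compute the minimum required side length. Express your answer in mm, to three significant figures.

Required P_cr = n·P = 3.9 × 274 = 1069 kN
L_e = K·L = 0.5 × 5.94 = 2.970 m
Required I = P_cr·L_e²/(π²E) = 1.069×10^6 × 2.970² / (π² × 1.09×10^11) = 8.762×10^-6 m⁴
I_req = 8.762×10^6 mm⁴
Solid square: I = a⁴/12  ⇒  a = (12I)^(1/4) = (12×8.762×10^6)^(1/4) = 101 mm

a ≈ 101 mm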